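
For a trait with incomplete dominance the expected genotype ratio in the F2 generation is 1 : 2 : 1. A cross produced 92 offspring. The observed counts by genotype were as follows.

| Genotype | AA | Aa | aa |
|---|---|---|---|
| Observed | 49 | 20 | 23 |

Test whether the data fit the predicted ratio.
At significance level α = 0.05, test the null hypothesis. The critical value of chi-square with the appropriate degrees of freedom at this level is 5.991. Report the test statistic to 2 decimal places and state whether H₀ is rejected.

Ratio total = 4. Expected counts: 92×1/4 = 23, 92×2/4 = 46, 92×1/4 = 23.
cat         O        E   (O−E)²/E
AA         49       23     29.391
Aa         20       46     14.696
aa         23       23      0.000
Sum = 44.09
df = 2. Since 44.09 > 5.991, we reject H₀.

44.09; reject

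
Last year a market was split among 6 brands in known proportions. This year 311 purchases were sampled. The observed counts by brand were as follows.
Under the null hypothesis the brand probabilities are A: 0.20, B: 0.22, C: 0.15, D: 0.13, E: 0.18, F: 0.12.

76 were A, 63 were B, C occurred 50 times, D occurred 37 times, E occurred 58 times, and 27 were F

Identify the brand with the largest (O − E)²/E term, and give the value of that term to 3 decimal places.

Expected counts E_i = n·p_i: 311×0.20 = 62.2, 311×0.22 = 68.42, 311×0.15 = 46.65, 311×0.13 = 40.43, 311×0.18 = 55.98, 311×0.12 = 37.32.
cat         O        E   (O−E)²/E
A          76     62.2     3.0617
B          63    68.42     0.4294
C          50    46.65     0.2406
D          37    40.43     0.2910
E          58    55.98     0.0729
F          27    37.32     2.8538
The largest term is for A: 3.062.

A, 3.062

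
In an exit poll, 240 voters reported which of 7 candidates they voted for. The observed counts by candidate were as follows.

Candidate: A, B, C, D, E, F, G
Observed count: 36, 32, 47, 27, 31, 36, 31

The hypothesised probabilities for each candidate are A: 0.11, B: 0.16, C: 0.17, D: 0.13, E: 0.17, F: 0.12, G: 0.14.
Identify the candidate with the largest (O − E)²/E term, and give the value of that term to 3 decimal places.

A, 3.491

Expected counts E_i = n·p_i: 240×0.11 = 26.4, 240×0.16 = 38.4, 240×0.17 = 40.8, 240×0.13 = 31.2, 240×0.17 = 40.8, 240×0.12 = 28.8, 240×0.14 = 33.6.
χ² = (36−26.4)²/26.4 + (32−38.4)²/38.4 + (47−40.8)²/40.8 + (27−31.2)²/31.2 + (31−40.8)²/40.8 + (36−28.8)²/28.8 + (31−33.6)²/33.6
   = 3.4909 + 1.0667 + 0.9422 + 0.5654 + 2.3539 + 1.8000 + 0.2012
The largest term is for A: 3.491.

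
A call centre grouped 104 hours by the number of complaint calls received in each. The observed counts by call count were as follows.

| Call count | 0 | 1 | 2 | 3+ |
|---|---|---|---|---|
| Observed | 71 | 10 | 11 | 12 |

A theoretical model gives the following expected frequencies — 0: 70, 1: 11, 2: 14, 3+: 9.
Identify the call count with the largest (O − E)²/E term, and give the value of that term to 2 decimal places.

3+, 1.00

0: (71 − 70)²/70 = 1/70 = 0.014
1: (10 − 11)²/11 = 1/11 = 0.091
2: (11 − 14)²/14 = 9/14 = 0.643
3+: (12 − 9)²/9 = 9/9 = 1.000
The largest term is for 3+: 1.00.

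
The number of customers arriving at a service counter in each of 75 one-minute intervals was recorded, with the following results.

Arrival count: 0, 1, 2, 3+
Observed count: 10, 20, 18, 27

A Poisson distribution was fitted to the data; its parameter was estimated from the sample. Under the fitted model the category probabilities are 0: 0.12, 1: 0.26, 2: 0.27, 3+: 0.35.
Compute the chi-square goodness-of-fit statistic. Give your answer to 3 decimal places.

0.395

Expected counts E_i = n·p_i: 75×0.12 = 9, 75×0.26 = 19.5, 75×0.27 = 20.25, 75×0.35 = 26.25.
0: (10 − 9)²/9 = 1/9 = 0.1111
1: (20 − 19.5)²/19.5 = 0.25/19.5 = 0.0128
2: (18 − 20.25)²/20.25 = 5.0625/20.25 = 0.2500
3+: (27 − 26.25)²/26.25 = 0.5625/26.25 = 0.0214
Sum = 0.395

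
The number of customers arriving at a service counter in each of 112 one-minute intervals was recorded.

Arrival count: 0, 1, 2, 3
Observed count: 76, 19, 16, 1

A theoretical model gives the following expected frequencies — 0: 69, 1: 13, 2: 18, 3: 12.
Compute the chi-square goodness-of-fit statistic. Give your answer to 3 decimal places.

13.785

0: (76 − 69)²/69 = 49/69 = 0.7101
1: (19 − 13)²/13 = 36/13 = 2.7692
2: (16 − 18)²/18 = 4/18 = 0.2222
3: (1 − 12)²/12 = 121/12 = 10.0833
Sum = 13.785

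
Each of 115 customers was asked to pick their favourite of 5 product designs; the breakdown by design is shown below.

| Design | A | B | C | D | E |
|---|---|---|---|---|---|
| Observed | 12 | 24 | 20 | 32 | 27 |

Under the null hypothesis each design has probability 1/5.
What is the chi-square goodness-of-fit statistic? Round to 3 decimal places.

Expected count for each of the 5 categories: 115/5 = 23.
A: (12 − 23)²/23 = 121/23 = 5.2609
B: (24 − 23)²/23 = 1/23 = 0.0435
C: (20 − 23)²/23 = 9/23 = 0.3913
D: (32 − 23)²/23 = 81/23 = 3.5217
E: (27 − 23)²/23 = 16/23 = 0.6957
Sum = 9.913

9.913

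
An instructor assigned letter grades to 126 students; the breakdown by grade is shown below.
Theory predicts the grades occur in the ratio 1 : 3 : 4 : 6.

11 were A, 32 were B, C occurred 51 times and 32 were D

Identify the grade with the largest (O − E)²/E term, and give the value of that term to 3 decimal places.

Ratio total = 14. Expected counts: 126×1/14 = 9, 126×3/14 = 27, 126×4/14 = 36, 126×6/14 = 54.
χ² = (11−9)²/9 + (32−27)²/27 + (51−36)²/36 + (32−54)²/54
   = 0.4444 + 0.9259 + 6.2500 + 8.9630
The largest term is for D: 8.963.

D, 8.963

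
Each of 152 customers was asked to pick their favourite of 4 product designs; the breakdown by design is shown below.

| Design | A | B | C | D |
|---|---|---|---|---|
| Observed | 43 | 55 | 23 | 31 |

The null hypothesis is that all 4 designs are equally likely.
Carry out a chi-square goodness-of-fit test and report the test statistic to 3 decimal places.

Expected count for each of the 4 categories: 152/4 = 38.
cat         O        E   (O−E)²/E
A          43       38     0.6579
B          55       38     7.6053
C          23       38     5.9211
D          31       38     1.2895
Sum = 15.474

15.474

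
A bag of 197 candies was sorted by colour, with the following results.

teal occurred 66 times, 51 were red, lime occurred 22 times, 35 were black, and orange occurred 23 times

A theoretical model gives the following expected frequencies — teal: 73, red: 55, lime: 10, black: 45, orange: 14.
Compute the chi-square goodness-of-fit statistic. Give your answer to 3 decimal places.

cat         O        E   (O−E)²/E
teal       66       73     0.6712
red        51       55     0.2909
lime       22       10    14.4000
black      35       45     2.2222
orange     23       14     5.7857
Sum = 23.370

23.370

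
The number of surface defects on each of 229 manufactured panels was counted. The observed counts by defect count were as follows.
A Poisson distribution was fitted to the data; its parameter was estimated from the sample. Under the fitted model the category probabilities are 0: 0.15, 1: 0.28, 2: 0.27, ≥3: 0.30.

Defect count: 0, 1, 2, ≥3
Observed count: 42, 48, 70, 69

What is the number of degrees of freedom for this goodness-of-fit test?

There are k = 4 categories and 1 parameter estimated from the data, so df = 4 − 1 − 1 = 2.

2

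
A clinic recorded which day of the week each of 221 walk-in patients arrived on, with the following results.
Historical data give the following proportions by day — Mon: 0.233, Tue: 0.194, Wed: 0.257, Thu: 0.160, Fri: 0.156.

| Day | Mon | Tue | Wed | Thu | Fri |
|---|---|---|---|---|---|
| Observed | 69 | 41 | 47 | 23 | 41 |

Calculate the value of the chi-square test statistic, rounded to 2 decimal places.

13.28

Expected counts E_i = n·p_i: 221×0.233 = 51.493, 221×0.194 = 42.874, 221×0.257 = 56.797, 221×0.160 = 35.36, 221×0.156 = 34.476.
cat         O        E   (O−E)²/E
Mon        69   51.493      5.952
Tue        41   42.874      0.082
Wed        47   56.797      1.690
Thu        23    35.36      4.320
Fri        41   34.476      1.235
Sum = 13.28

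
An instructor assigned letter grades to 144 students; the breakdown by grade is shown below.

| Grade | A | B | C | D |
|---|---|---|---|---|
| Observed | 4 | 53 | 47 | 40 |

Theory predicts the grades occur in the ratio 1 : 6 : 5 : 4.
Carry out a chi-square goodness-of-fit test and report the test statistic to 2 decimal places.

Ratio total = 16. Expected counts: 144×1/16 = 9, 144×6/16 = 54, 144×5/16 = 45, 144×4/16 = 36.
cat         O        E   (O−E)²/E
A           4        9      2.778
B          53       54      0.019
C          47       45      0.089
D          40       36      0.444
Sum = 3.33

3.33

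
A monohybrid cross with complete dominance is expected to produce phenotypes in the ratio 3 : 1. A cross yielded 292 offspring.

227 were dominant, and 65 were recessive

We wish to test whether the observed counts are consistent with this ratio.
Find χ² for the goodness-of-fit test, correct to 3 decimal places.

Ratio total = 4. Expected counts: 292×3/4 = 219, 292×1/4 = 73.
cat            O        E   (O−E)²/E
dominant     227      219     0.2922
recessive     65       73     0.8767
Sum = 1.169

1.169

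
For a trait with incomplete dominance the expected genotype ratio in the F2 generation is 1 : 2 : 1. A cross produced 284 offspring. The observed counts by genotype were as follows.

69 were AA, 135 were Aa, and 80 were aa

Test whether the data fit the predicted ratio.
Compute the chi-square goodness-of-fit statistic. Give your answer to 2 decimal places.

Ratio total = 4. Expected counts: 284×1/4 = 71, 284×2/4 = 142, 284×1/4 = 71.
cat         O        E   (O−E)²/E
AA         69       71      0.056
Aa        135      142      0.345
aa         80       71      1.141
Sum = 1.54

1.54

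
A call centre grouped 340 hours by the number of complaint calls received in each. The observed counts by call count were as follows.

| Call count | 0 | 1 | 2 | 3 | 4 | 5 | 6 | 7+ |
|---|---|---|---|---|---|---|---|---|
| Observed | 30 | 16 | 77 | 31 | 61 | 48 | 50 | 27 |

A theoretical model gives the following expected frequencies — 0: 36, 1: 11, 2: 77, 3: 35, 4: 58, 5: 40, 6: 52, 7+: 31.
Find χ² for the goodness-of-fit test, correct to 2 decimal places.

χ² = (30−36)²/36 + (16−11)²/11 + (77−77)²/77 + (31−35)²/35 + (61−58)²/58 + (48−40)²/40 + (50−52)²/52 + (27−31)²/31
   = 1.000 + 2.273 + 0.000 + 0.457 + 0.155 + 1.600 + 0.077 + 0.516
Sum = 6.08

6.08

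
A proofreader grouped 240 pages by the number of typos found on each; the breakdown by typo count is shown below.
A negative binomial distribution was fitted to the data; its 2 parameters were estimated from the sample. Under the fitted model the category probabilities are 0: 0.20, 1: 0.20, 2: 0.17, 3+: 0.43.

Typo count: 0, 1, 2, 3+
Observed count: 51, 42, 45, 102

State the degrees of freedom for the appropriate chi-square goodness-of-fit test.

There are k = 4 categories and 2 parameters estimated from the data, so df = 4 − 1 − 2 = 1.

1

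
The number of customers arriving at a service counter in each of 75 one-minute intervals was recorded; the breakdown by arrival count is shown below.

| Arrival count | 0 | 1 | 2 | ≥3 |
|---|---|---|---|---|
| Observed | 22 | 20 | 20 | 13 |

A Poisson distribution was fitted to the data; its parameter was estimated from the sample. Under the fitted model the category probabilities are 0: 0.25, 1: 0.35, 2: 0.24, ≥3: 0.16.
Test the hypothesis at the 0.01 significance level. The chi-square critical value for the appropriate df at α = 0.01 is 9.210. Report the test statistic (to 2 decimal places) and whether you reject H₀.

2.36; do not reject

Expected counts E_i = n·p_i: 75×0.25 = 18.75, 75×0.35 = 26.25, 75×0.24 = 18, 75×0.16 = 12.
χ² = (22−18.75)²/18.75 + (20−26.25)²/26.25 + (20−18)²/18 + (13−12)²/12
   = 0.563 + 1.488 + 0.222 + 0.083
Sum = 2.36
df = 2. Since 2.36 < 9.210, we do not reject H₀.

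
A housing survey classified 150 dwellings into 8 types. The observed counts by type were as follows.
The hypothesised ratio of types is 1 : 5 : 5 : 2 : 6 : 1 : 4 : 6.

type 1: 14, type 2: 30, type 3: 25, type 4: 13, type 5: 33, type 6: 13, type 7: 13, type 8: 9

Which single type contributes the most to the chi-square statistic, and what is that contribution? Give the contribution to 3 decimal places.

Ratio total = 30. Expected counts: 150×1/30 = 5, 150×5/30 = 25, 150×5/30 = 25, 150×2/30 = 10, 150×6/30 = 30, 150×1/30 = 5, 150×4/30 = 20, 150×6/30 = 30.
cat         O        E   (O−E)²/E
type 1     14        5    16.2000
type 2     30       25     1.0000
type 3     25       25     0.0000
type 4     13       10     0.9000
type 5     33       30     0.3000
type 6     13        5    12.8000
type 7     13       20     2.4500
type 8      9       30    14.7000
The largest term is for type 1: 16.200.

type 1, 16.200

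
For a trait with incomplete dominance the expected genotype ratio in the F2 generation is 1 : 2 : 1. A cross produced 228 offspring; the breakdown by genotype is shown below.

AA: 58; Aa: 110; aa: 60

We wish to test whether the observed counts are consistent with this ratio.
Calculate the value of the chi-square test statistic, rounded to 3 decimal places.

0.316

Ratio total = 4. Expected counts: 228×1/4 = 57, 228×2/4 = 114, 228×1/4 = 57.
cat         O        E   (O−E)²/E
AA         58       57     0.0175
Aa        110      114     0.1404
aa         60       57     0.1579
Sum = 0.316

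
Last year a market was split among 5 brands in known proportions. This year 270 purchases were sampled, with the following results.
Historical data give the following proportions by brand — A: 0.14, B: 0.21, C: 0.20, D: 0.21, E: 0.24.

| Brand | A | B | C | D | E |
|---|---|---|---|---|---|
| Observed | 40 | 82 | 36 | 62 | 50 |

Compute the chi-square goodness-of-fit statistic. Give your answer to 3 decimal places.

Expected counts E_i = n·p_i: 270×0.14 = 37.8, 270×0.21 = 56.7, 270×0.20 = 54, 270×0.21 = 56.7, 270×0.24 = 64.8.
A: (40 − 37.8)²/37.8 = 4.84/37.8 = 0.1280
B: (82 − 56.7)²/56.7 = 640.09/56.7 = 11.2891
C: (36 − 54)²/54 = 324/54 = 6.0000
D: (62 − 56.7)²/56.7 = 28.09/56.7 = 0.4954
E: (50 − 64.8)²/64.8 = 219.04/64.8 = 3.3802
Sum = 21.293

21.293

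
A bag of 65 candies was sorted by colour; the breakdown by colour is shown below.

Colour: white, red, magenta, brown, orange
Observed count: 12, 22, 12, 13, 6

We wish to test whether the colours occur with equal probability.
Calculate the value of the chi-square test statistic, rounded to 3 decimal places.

Expected count for each of the 5 categories: 65/5 = 13.
white: (12 − 13)²/13 = 1/13 = 0.0769
red: (22 − 13)²/13 = 81/13 = 6.2308
magenta: (12 − 13)²/13 = 1/13 = 0.0769
brown: (13 − 13)²/13 = 0/13 = 0.0000
orange: (6 − 13)²/13 = 49/13 = 3.7692
Sum = 10.154

10.154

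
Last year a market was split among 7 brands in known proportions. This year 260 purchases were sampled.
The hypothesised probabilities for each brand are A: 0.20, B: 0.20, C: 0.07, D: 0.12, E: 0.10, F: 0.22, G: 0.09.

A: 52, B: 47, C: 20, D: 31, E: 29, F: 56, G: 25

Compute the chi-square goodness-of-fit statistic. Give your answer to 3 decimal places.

1.141

Expected counts E_i = n·p_i: 260×0.20 = 52, 260×0.20 = 52, 260×0.07 = 18.2, 260×0.12 = 31.2, 260×0.10 = 26, 260×0.22 = 57.2, 260×0.09 = 23.4.
cat         O        E   (O−E)²/E
A          52       52     0.0000
B          47       52     0.4808
C          20     18.2     0.1780
D          31     31.2     0.0013
E          29       26     0.3462
F          56     57.2     0.0252
G          25     23.4     0.1094
Sum = 1.141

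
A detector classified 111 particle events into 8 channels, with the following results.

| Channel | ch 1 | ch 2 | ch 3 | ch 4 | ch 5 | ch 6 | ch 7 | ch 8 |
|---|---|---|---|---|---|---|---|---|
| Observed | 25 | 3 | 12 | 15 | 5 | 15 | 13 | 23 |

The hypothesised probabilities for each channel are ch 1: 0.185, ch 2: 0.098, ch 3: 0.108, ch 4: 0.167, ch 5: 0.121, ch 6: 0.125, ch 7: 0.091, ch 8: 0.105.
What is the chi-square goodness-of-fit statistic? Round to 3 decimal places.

Expected counts E_i = n·p_i: 111×0.185 = 20.535, 111×0.098 = 10.878, 111×0.108 = 11.988, 111×0.167 = 18.537, 111×0.121 = 13.431, 111×0.125 = 13.875, 111×0.091 = 10.101, 111×0.105 = 11.655.
χ² = (25−20.535)²/20.535 + (3−10.878)²/10.878 + (12−11.988)²/11.988 + (15−18.537)²/18.537 + (5−13.431)²/13.431 + (15−13.875)²/13.875 + (13−10.101)²/10.101 + (23−11.655)²/11.655
   = 0.9708 + 5.7054 + 0.0000 + 0.6749 + 5.2924 + 0.0912 + 0.8320 + 11.0432
Sum = 24.610

24.610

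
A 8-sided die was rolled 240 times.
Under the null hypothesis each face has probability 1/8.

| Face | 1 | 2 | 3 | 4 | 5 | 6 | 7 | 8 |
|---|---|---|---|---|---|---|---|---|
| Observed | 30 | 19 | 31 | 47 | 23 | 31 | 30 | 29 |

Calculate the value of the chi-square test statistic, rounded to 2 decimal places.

Expected count for each of the 8 categories: 240/8 = 30.
χ² = (30−30)²/30 + (19−30)²/30 + (31−30)²/30 + (47−30)²/30 + (23−30)²/30 + (31−30)²/30 + (30−30)²/30 + (29−30)²/30
   = 0.000 + 4.033 + 0.033 + 9.633 + 1.633 + 0.033 + 0.000 + 0.033
Sum = 15.40

15.40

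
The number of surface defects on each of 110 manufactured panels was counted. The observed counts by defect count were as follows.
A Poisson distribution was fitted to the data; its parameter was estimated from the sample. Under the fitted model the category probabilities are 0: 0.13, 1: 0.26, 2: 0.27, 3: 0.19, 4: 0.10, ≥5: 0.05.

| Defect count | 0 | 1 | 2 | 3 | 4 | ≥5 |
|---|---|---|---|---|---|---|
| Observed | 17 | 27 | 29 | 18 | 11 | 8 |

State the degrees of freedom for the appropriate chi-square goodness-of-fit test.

4

There are k = 6 categories and 1 parameter estimated from the data, so df = 6 − 1 − 1 = 4.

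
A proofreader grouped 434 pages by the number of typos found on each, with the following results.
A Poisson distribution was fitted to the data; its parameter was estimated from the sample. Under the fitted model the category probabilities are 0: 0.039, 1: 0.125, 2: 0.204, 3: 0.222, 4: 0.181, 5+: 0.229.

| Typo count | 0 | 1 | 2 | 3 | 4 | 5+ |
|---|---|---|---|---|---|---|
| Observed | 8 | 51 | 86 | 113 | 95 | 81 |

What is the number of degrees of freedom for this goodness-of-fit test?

There are k = 6 categories and 1 parameter estimated from the data, so df = 6 − 1 − 1 = 4.

4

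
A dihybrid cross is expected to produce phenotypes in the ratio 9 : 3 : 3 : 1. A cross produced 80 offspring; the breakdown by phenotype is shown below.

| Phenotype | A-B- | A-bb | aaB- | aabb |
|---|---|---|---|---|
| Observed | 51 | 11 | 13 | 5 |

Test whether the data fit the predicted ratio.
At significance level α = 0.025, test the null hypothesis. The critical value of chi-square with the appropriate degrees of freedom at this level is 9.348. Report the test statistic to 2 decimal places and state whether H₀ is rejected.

2.13; do not reject

Ratio total = 16. Expected counts: 80×9/16 = 45, 80×3/16 = 15, 80×3/16 = 15, 80×1/16 = 5.
A-B-: (51 − 45)²/45 = 36/45 = 0.800
A-bb: (11 − 15)²/15 = 16/15 = 1.067
aaB-: (13 − 15)²/15 = 4/15 = 0.267
aabb: (5 − 5)²/5 = 0/5 = 0.000
Sum = 2.13
df = 3. Since 2.13 < 9.348, we do not reject H₀.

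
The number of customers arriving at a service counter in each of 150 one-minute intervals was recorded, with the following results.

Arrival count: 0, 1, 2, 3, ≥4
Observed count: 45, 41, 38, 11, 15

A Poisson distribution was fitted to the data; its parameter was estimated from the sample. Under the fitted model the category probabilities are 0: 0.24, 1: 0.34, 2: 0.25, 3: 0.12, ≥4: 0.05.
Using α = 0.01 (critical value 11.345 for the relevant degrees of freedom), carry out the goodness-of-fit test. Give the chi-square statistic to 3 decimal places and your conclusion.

Expected counts E_i = n·p_i: 150×0.24 = 36, 150×0.34 = 51, 150×0.25 = 37.5, 150×0.12 = 18, 150×0.05 = 7.5.
cat         O        E   (O−E)²/E
0          45       36     2.2500
1          41       51     1.9608
2          38     37.5     0.0067
3          11       18     2.7222
≥4         15      7.5     7.5000
Sum = 14.440
df = 3. Since 14.440 > 11.345, we reject H₀.

14.440; reject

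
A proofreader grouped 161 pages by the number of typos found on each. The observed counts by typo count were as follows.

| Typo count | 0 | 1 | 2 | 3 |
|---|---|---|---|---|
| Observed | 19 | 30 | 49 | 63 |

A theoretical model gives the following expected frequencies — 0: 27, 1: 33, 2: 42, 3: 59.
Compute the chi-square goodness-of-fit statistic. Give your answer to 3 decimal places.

cat         O        E   (O−E)²/E
0          19       27     2.3704
1          30       33     0.2727
2          49       42     1.1667
3          63       59     0.2712
Sum = 4.081

4.081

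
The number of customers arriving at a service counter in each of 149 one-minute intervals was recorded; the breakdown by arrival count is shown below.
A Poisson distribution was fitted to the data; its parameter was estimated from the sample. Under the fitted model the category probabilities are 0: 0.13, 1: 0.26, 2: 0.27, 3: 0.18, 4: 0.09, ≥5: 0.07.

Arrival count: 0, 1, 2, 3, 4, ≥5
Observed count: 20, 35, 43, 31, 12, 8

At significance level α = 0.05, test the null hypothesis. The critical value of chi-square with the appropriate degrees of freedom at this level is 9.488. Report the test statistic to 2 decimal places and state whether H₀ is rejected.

1.94; do not reject

Expected counts E_i = n·p_i: 149×0.13 = 19.37, 149×0.26 = 38.74, 149×0.27 = 40.23, 149×0.18 = 26.82, 149×0.09 = 13.41, 149×0.07 = 10.43.
χ² = (20−19.37)²/19.37 + (35−38.74)²/38.74 + (43−40.23)²/40.23 + (31−26.82)²/26.82 + (12−13.41)²/13.41 + (8−10.43)²/10.43
   = 0.020 + 0.361 + 0.191 + 0.651 + 0.148 + 0.566
Sum = 1.94
df = 4. Since 1.94 < 9.488, we do not reject H₀.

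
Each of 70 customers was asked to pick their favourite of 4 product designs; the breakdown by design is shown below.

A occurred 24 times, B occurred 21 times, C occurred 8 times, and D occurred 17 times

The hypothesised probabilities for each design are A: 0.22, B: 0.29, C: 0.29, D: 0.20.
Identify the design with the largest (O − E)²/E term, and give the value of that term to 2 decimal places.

C, 7.45

Expected counts E_i = n·p_i: 70×0.22 = 15.4, 70×0.29 = 20.3, 70×0.29 = 20.3, 70×0.20 = 14.
A: (24 − 15.4)²/15.4 = 73.96/15.4 = 4.803
B: (21 − 20.3)²/20.3 = 0.49/20.3 = 0.024
C: (8 − 20.3)²/20.3 = 151.29/20.3 = 7.453
D: (17 − 14)²/14 = 9/14 = 0.643
The largest term is for C: 7.45.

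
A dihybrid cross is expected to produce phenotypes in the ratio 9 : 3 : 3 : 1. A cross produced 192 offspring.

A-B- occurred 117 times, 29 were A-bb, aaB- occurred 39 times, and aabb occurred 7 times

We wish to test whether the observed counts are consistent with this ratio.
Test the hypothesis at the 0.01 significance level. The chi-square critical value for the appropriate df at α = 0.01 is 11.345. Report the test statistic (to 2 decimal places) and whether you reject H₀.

Ratio total = 16. Expected counts: 192×9/16 = 108, 192×3/16 = 36, 192×3/16 = 36, 192×1/16 = 12.
A-B-: (117 − 108)²/108 = 81/108 = 0.750
A-bb: (29 − 36)²/36 = 49/36 = 1.361
aaB-: (39 − 36)²/36 = 9/36 = 0.250
aabb: (7 − 12)²/12 = 25/12 = 2.083
Sum = 4.44
df = 3. Since 4.44 < 11.345, we do not reject H₀.

4.44; do not reject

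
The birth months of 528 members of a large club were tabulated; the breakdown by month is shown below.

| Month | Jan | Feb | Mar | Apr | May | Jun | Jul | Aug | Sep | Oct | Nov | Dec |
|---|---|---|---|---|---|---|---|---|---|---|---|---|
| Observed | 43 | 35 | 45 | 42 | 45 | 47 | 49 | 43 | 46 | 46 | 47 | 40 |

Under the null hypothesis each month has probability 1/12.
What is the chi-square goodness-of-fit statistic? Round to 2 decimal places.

3.55

Expected count for each of the 12 categories: 528/12 = 44.
χ² = (43−44)²/44 + (35−44)²/44 + (45−44)²/44 + (42−44)²/44 + (45−44)²/44 + (47−44)²/44 + (49−44)²/44 + (43−44)²/44 + (46−44)²/44 + (46−44)²/44 + (47−44)²/44 + (40−44)²/44
   = 0.023 + 1.841 + 0.023 + 0.091 + 0.023 + 0.205 + 0.568 + 0.023 + 0.091 + 0.091 + 0.205 + 0.364
Sum = 3.55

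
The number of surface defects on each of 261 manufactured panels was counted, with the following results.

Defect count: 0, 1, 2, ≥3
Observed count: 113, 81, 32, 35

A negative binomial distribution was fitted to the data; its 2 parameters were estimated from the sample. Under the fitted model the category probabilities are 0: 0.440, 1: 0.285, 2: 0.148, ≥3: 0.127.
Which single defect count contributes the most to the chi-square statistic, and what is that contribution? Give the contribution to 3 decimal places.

Expected counts E_i = n·p_i: 261×0.440 = 114.84, 261×0.285 = 74.385, 261×0.148 = 38.628, 261×0.127 = 33.147.
cat         O        E   (O−E)²/E
0         113   114.84     0.0295
1          81   74.385     0.5883
2          32   38.628     1.1373
≥3         35   33.147     0.1036
The largest term is for 2: 1.137.

2, 1.137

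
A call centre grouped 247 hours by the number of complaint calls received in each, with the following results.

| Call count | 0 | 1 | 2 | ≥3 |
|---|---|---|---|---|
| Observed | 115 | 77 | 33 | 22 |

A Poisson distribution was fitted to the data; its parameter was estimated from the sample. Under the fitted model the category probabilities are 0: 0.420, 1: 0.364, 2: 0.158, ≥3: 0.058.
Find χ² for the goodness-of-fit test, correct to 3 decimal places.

Expected counts E_i = n·p_i: 247×0.420 = 103.74, 247×0.364 = 89.908, 247×0.158 = 39.026, 247×0.058 = 14.326.
0: (115 − 103.74)²/103.74 = 126.7876/103.74 = 1.2222
1: (77 − 89.908)²/89.908 = 166.616464/89.908 = 1.8532
2: (33 − 39.026)²/39.026 = 36.312676/39.026 = 0.9305
≥3: (22 − 14.326)²/14.326 = 58.890276/14.326 = 4.1107
Sum = 8.117

8.117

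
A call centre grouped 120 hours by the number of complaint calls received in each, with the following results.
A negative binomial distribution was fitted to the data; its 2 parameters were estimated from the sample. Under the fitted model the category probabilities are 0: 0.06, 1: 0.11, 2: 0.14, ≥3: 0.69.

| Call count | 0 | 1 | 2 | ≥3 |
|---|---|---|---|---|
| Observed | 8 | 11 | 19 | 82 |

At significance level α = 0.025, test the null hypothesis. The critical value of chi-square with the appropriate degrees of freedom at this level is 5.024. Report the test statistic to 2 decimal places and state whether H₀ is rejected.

0.75; do not reject

Expected counts E_i = n·p_i: 120×0.06 = 7.2, 120×0.11 = 13.2, 120×0.14 = 16.8, 120×0.69 = 82.8.
0: (8 − 7.2)²/7.2 = 0.64/7.2 = 0.089
1: (11 − 13.2)²/13.2 = 4.84/13.2 = 0.367
2: (19 − 16.8)²/16.8 = 4.84/16.8 = 0.288
≥3: (82 − 82.8)²/82.8 = 0.64/82.8 = 0.008
Sum = 0.75
df = 1. Since 0.75 < 5.024, we do not reject H₀.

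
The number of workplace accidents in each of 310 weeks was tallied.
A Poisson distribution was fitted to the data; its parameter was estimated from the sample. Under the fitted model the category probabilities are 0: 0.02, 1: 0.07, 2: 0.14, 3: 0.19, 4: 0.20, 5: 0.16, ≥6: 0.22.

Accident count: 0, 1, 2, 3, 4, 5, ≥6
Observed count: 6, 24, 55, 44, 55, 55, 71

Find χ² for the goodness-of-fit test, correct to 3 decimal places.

8.613

Expected counts E_i = n·p_i: 310×0.02 = 6.2, 310×0.07 = 21.7, 310×0.14 = 43.4, 310×0.19 = 58.9, 310×0.20 = 62, 310×0.16 = 49.6, 310×0.22 = 68.2.
cat         O        E   (O−E)²/E
0           6      6.2     0.0065
1          24     21.7     0.2438
2          55     43.4     3.1005
3          44     58.9     3.7693
4          55       62     0.7903
5          55     49.6     0.5879
≥6         71     68.2     0.1150
Sum = 8.613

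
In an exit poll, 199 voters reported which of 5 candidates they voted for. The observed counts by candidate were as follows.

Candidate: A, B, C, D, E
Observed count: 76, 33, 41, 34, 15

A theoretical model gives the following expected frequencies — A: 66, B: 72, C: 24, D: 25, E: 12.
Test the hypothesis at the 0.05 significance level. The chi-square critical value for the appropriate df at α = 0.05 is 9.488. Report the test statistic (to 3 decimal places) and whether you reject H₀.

38.672; reject

χ² = (76−66)²/66 + (33−72)²/72 + (41−24)²/24 + (34−25)²/25 + (15−12)²/12
   = 1.5152 + 21.1250 + 12.0417 + 3.2400 + 0.7500
Sum = 38.672
df = 4. Since 38.672 > 9.488, we reject H₀.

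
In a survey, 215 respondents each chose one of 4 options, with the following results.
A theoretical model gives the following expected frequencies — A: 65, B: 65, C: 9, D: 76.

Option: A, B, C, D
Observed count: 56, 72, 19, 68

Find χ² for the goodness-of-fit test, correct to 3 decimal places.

χ² = (56−65)²/65 + (72−65)²/65 + (19−9)²/9 + (68−76)²/76
   = 1.2462 + 0.7538 + 11.1111 + 0.8421
Sum = 13.953

13.953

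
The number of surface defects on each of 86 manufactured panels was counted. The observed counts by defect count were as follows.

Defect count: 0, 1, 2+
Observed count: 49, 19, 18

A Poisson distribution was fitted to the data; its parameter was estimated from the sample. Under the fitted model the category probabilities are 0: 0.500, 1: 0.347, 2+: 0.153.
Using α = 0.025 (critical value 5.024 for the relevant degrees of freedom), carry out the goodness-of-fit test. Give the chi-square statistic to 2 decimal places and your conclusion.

6.56; reject

Expected counts E_i = n·p_i: 86×0.500 = 43, 86×0.347 = 29.842, 86×0.153 = 13.158.
0: (49 − 43)²/43 = 36/43 = 0.837
1: (19 − 29.842)²/29.842 = 117.548964/29.842 = 3.939
2+: (18 − 13.158)²/13.158 = 23.444964/13.158 = 1.782
Sum = 6.56
df = 1. Since 6.56 > 5.024, we reject H₀.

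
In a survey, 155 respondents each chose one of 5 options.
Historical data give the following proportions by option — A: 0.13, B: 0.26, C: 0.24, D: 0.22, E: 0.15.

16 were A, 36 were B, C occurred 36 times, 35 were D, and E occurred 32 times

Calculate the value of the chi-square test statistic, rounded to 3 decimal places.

Expected counts E_i = n·p_i: 155×0.13 = 20.15, 155×0.26 = 40.3, 155×0.24 = 37.2, 155×0.22 = 34.1, 155×0.15 = 23.25.
cat         O        E   (O−E)²/E
A          16    20.15     0.8547
B          36     40.3     0.4588
C          36     37.2     0.0387
D          35     34.1     0.0238
E          32    23.25     3.2930
Sum = 4.669

4.669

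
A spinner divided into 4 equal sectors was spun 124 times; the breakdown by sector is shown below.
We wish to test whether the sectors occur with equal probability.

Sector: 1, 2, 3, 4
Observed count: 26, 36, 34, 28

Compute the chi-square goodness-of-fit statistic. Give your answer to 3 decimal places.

Under H₀ each category has probability 1/4, so each expected count is 124/4 = 31.
1: (26 − 31)²/31 = 25/31 = 0.8065
2: (36 − 31)²/31 = 25/31 = 0.8065
3: (34 − 31)²/31 = 9/31 = 0.2903
4: (28 − 31)²/31 = 9/31 = 0.2903
Sum = 2.194

2.194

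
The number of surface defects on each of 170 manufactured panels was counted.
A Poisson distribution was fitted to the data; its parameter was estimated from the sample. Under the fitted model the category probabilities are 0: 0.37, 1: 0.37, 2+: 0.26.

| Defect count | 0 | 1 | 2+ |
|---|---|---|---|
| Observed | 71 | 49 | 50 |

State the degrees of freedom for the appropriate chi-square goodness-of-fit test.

1

There are k = 3 categories and 1 parameter estimated from the data, so df = 3 − 1 − 1 = 1.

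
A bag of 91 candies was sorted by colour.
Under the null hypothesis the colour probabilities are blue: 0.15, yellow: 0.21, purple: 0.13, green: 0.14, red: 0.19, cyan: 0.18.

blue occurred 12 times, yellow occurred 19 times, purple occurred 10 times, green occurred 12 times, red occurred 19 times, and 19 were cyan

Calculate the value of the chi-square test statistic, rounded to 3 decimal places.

1.114

Expected counts E_i = n·p_i: 91×0.15 = 13.65, 91×0.21 = 19.11, 91×0.13 = 11.83, 91×0.14 = 12.74, 91×0.19 = 17.29, 91×0.18 = 16.38.
χ² = (12−13.65)²/13.65 + (19−19.11)²/19.11 + (10−11.83)²/11.83 + (12−12.74)²/12.74 + (19−17.29)²/17.29 + (19−16.38)²/16.38
   = 0.1995 + 0.0006 + 0.2831 + 0.0430 + 0.1691 + 0.4191
Sum = 1.114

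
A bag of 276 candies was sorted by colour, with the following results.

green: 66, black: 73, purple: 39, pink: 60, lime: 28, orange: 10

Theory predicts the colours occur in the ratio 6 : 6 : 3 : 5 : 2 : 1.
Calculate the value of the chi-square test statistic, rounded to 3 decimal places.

Ratio total = 23. Expected counts: 276×6/23 = 72, 276×6/23 = 72, 276×3/23 = 36, 276×5/23 = 60, 276×2/23 = 24, 276×1/23 = 12.
χ² = (66−72)²/72 + (73−72)²/72 + (39−36)²/36 + (60−60)²/60 + (28−24)²/24 + (10−12)²/12
   = 0.5000 + 0.0139 + 0.2500 + 0.0000 + 0.6667 + 0.3333
Sum = 1.764

1.764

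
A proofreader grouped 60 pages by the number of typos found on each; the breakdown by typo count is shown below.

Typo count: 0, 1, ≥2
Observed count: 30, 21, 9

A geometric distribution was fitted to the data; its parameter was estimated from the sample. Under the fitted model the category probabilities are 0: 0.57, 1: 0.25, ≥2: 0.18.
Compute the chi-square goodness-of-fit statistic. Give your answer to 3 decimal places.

3.216

Expected counts E_i = n·p_i: 60×0.57 = 34.2, 60×0.25 = 15, 60×0.18 = 10.8.
0: (30 − 34.2)²/34.2 = 17.64/34.2 = 0.5158
1: (21 − 15)²/15 = 36/15 = 2.4000
≥2: (9 − 10.8)²/10.8 = 3.24/10.8 = 0.3000
Sum = 3.216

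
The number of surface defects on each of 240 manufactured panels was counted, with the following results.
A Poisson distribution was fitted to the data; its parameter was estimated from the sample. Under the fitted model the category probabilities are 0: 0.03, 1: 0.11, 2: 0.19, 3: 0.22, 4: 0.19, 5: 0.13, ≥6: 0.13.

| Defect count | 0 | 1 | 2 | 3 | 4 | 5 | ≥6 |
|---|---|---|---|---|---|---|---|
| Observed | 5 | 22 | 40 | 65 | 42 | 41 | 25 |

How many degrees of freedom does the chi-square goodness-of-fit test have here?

There are k = 7 categories and 1 parameter estimated from the data, so df = 7 − 1 − 1 = 5.

5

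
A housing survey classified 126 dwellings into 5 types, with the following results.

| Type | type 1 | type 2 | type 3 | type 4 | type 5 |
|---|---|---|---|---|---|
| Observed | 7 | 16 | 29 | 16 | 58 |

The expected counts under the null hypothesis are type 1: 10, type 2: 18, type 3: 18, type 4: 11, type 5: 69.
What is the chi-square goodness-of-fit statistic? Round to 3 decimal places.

cat         O        E   (O−E)²/E
type 1      7       10     0.9000
type 2     16       18     0.2222
type 3     29       18     6.7222
type 4     16       11     2.2727
type 5     58       69     1.7536
Sum = 11.871

11.871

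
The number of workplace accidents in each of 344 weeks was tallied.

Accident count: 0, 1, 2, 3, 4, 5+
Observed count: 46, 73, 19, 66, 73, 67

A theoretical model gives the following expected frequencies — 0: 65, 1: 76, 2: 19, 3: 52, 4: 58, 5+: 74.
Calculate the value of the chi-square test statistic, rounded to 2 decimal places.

13.98

cat         O        E   (O−E)²/E
0          46       65      5.554
1          73       76      0.118
2          19       19      0.000
3          66       52      3.769
4          73       58      3.879
5+         67       74      0.662
Sum = 13.98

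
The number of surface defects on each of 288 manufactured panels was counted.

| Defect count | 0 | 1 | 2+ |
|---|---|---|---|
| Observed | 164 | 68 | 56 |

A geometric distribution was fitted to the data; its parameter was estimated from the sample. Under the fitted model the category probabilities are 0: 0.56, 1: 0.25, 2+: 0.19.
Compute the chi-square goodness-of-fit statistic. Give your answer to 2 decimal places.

Expected counts E_i = n·p_i: 288×0.56 = 161.28, 288×0.25 = 72, 288×0.19 = 54.72.
0: (164 − 161.28)²/161.28 = 7.3984/161.28 = 0.046
1: (68 − 72)²/72 = 16/72 = 0.222
2+: (56 − 54.72)²/54.72 = 1.6384/54.72 = 0.030
Sum = 0.30

0.30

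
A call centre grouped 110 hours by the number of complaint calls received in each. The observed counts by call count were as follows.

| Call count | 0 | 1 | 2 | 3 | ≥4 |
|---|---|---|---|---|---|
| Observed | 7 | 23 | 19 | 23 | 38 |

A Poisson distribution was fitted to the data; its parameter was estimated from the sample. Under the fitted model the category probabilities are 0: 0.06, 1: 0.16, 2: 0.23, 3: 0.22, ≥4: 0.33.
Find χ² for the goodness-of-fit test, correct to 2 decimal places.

Expected counts E_i = n·p_i: 110×0.06 = 6.6, 110×0.16 = 17.6, 110×0.23 = 25.3, 110×0.22 = 24.2, 110×0.33 = 36.3.
χ² = (7−6.6)²/6.6 + (23−17.6)²/17.6 + (19−25.3)²/25.3 + (23−24.2)²/24.2 + (38−36.3)²/36.3
   = 0.024 + 1.657 + 1.569 + 0.060 + 0.080
Sum = 3.39

3.39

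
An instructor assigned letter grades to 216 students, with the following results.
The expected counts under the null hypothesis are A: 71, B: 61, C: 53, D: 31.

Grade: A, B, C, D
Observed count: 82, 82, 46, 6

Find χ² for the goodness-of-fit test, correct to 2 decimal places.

cat         O        E   (O−E)²/E
A          82       71      1.704
B          82       61      7.230
C          46       53      0.925
D           6       31     20.161
Sum = 30.02

30.02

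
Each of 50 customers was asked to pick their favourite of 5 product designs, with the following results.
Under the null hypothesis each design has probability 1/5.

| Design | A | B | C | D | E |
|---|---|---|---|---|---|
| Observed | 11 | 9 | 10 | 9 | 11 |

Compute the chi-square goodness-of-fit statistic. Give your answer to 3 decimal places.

Expected count for each of the 5 categories: 50/5 = 10.
A: (11 − 10)²/10 = 1/10 = 0.1000
B: (9 − 10)²/10 = 1/10 = 0.1000
C: (10 − 10)²/10 = 0/10 = 0.0000
D: (9 − 10)²/10 = 1/10 = 0.1000
E: (11 − 10)²/10 = 1/10 = 0.1000
Sum = 0.400

0.400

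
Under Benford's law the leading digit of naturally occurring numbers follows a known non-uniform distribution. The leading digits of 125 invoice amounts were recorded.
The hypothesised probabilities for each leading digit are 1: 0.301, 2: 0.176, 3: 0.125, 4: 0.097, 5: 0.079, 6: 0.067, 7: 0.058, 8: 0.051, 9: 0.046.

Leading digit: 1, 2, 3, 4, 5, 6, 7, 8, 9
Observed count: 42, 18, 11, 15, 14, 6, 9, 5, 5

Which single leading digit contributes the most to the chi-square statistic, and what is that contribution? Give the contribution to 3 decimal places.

Expected counts E_i = n·p_i: 125×0.301 = 37.625, 125×0.176 = 22, 125×0.125 = 15.625, 125×0.097 = 12.125, 125×0.079 = 9.875, 125×0.067 = 8.375, 125×0.058 = 7.25, 125×0.051 = 6.375, 125×0.046 = 5.75.
cat         O        E   (O−E)²/E
1          42   37.625     0.5087
2          18       22     0.7273
3          11   15.625     1.3690
4          15   12.125     0.6817
5          14    9.875     1.7231
6           6    8.375     0.6735
7           9     7.25     0.4224
8           5    6.375     0.2966
9           5     5.75     0.0978
The largest term is for 5: 1.723.

5, 1.723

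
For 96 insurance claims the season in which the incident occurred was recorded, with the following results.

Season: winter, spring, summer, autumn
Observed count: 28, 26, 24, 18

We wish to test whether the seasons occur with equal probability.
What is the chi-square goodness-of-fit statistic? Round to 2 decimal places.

Expected count for each of the 4 categories: 96/4 = 24.
cat         O        E   (O−E)²/E
winter     28       24      0.667
spring     26       24      0.167
summer     24       24      0.000
autumn     18       24      1.500
Sum = 2.33

2.33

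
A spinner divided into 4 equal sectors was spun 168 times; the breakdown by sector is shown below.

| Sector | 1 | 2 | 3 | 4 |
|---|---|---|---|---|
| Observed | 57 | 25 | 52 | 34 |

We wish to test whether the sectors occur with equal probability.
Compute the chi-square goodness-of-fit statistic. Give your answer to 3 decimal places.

Under H₀ each category has probability 1/4, so each expected count is 168/4 = 42.
cat         O        E   (O−E)²/E
1          57       42     5.3571
2          25       42     6.8810
3          52       42     2.3810
4          34       42     1.5238
Sum = 16.143

16.143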